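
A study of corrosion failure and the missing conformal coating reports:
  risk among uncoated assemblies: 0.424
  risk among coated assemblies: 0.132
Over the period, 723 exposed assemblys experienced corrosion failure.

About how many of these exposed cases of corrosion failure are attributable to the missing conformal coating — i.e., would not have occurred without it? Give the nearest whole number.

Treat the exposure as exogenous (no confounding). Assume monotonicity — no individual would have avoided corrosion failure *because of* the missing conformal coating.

about 498 cases

Let p₁ = 0.424, p₀ = 0.132.
PN = (p₁ − p₀)/p₁ = (0.424 − 0.132) / 0.424 ≈ 0.68868.
Attributable cases ≈ PN × (exposed cases) = 0.68868 × 723 ≈ 497.92.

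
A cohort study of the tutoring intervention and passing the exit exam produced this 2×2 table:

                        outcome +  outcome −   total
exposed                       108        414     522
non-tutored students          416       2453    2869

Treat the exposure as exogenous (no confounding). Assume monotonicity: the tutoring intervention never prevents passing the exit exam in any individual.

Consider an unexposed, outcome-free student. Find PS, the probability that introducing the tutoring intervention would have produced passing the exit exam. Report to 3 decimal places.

p₁ = P(outcome | exposed) = 108/522 = 0.2069
p₀ = P(outcome | unexposed) = 416/2869 = 0.145
Under exogeneity and monotonicity, PS = (p₁ − p₀) / (1 − p₀).
PS = (0.2069 − 0.145) / (1 − 0.145) = 0.061898 / 0.855 ≈ 0.0724

PS ≈ 0.072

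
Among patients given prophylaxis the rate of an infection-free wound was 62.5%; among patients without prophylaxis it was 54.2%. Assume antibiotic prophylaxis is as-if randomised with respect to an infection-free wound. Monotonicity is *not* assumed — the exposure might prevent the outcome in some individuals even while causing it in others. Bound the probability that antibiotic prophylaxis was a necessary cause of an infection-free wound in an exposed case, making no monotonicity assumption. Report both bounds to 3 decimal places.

0.133 ≤ PN ≤ 0.733

p₁ = 0.625, p₀ = 0.542.
Under exogeneity alone the bounds on PN are max{0,(p₁−p₀)/p₁} ≤ PN ≤ min{1,(1−p₀)/p₁}.
  lower = (p₁ − p₀)/p₁ = 0.083 / 0.625 ≈ 0.1328
  upper = min{1, (1 − p₀)/p₁} = 0.458 / 0.625 ≈ 0.7328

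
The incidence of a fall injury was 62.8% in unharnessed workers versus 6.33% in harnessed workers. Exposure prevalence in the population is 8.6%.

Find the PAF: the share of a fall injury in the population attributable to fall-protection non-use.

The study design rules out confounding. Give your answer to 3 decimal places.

PAF ≈ 0.434

p₁ = 0.628, p₀ = 0.0633.
Overall risk P(Y=1) = π·p₁ + (1−π)·p₀ = 0.086×0.628 + 0.914×0.0633 = 0.11186.
Under exogeneity, PAF = [P(Y=1) − p₀] / P(Y=1).
PAF = (0.11186 − 0.0633) / 0.11186 ≈ 0.4341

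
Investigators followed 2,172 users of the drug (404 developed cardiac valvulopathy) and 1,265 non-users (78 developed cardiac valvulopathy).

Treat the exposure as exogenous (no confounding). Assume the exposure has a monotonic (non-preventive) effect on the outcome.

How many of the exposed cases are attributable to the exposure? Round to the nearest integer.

p₁ = P(outcome | exposed) = 404/2172 = 0.186
p₀ = P(outcome | unexposed) = 78/1265 = 0.06166
PN = (p₁ − p₀)/p₁ = (0.186 − 0.06166) / 0.186 ≈ 0.66850.
Attributable cases ≈ PN × (exposed cases) = 0.66850 × 404 ≈ 270.07.

about 270 cases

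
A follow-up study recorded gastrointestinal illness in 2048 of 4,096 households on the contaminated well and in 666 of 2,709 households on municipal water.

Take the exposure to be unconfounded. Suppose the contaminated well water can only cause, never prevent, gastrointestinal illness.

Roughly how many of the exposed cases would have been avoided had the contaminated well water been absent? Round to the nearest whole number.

about 1041 cases

p₁ = P(outcome | exposed) = 2048/4096 = 0.5
p₀ = P(outcome | unexposed) = 666/2709 = 0.24585
PN = (p₁ − p₀)/p₁ = (0.5 − 0.24585) / 0.5 ≈ 0.50831.
Attributable cases ≈ PN × (exposed cases) = 0.50831 × 2048 ≈ 1041.01.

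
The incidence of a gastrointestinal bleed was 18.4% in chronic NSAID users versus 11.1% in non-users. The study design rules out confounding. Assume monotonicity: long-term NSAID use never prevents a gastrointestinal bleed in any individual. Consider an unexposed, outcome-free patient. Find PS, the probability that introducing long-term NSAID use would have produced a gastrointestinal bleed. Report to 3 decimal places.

PS ≈ 0.082

p₁ = 0.184, p₀ = 0.111.
Under exogeneity and monotonicity, PS = (p₁ − p₀) / (1 − p₀).
PS = (0.184 − 0.111) / (1 − 0.111) = 0.073 / 0.889 ≈ 0.0821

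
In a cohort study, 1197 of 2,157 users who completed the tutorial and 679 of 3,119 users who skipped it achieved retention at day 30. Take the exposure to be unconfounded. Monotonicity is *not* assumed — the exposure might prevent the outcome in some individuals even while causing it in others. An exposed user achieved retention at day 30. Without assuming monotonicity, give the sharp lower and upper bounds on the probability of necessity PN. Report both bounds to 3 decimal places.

p₁ = P(outcome | exposed) = 1197/2157 = 0.55494
p₀ = P(outcome | unexposed) = 679/3119 = 0.2177
Under exogeneity alone the bounds on PN are max{0,(p₁−p₀)/p₁} ≤ PN ≤ min{1,(1−p₀)/p₁}.
  lower = (p₁ − p₀)/p₁ = 0.33724 / 0.55494 ≈ 0.6077
  upper = min{1, (1 − p₀)/p₁} = 0.7823 / 0.55494 ≈ 1.4097 → capped at 1

0.608 ≤ PN ≤ 1.000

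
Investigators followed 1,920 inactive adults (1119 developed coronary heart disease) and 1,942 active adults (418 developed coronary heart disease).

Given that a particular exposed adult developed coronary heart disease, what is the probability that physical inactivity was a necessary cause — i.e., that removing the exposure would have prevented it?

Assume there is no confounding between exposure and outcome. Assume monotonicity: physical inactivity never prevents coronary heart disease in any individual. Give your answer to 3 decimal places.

p₁ = P(outcome | exposed) = 1119/1920 = 0.58281
p₀ = P(outcome | unexposed) = 418/1942 = 0.21524
Under exogeneity and monotonicity, PN = (p₁ − p₀) / p₁.
PN = (0.58281 − 0.21524) / 0.58281 = 0.36757 / 0.58281 ≈ 0.6307

PN ≈ 0.631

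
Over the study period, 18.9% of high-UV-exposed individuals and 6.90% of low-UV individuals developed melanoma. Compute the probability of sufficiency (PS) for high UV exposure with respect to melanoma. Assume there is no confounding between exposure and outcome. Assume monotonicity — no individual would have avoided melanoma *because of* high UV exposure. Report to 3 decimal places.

p₁ = 0.189, p₀ = 0.069.
Under exogeneity and monotonicity, PS = (p₁ − p₀) / (1 − p₀).
PS = (0.189 − 0.069) / (1 − 0.069) = 0.12 / 0.931 ≈ 0.1289

PS ≈ 0.129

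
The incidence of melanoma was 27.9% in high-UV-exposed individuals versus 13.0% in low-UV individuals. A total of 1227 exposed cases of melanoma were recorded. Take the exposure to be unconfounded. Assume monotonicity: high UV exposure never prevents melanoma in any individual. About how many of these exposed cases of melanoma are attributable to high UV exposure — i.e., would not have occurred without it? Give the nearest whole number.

about 655 cases

p₁ = 0.279, p₀ = 0.13.
PN = (p₁ − p₀)/p₁ = (0.279 − 0.13) / 0.279 ≈ 0.53405.
Attributable cases ≈ PN × (exposed cases) = 0.53405 × 1227 ≈ 655.28.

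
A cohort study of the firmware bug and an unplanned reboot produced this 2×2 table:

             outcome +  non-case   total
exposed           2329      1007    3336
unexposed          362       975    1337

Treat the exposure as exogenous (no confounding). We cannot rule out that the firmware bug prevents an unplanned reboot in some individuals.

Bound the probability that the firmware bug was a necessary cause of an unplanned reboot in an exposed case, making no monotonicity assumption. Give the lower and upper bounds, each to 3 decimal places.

p₁ = P(outcome | exposed) = 2329/3336 = 0.69814
p₀ = P(outcome | unexposed) = 362/1337 = 0.27076
Under exogeneity alone the bounds on PN are max{0,(p₁−p₀)/p₁} ≤ PN ≤ min{1,(1−p₀)/p₁}.
  lower = (p₁ − p₀)/p₁ = 0.42739 / 0.69814 ≈ 0.6122
  upper = min{1, (1 − p₀)/p₁} = 0.72924 / 0.69814 ≈ 1.0446 → capped at 1

0.612 ≤ PN ≤ 1.000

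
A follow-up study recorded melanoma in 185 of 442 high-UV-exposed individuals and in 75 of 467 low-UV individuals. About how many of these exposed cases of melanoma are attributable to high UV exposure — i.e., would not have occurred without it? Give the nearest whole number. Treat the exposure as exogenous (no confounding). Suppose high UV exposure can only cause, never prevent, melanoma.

p₁ = P(outcome | exposed) = 185/442 = 0.41855
p₀ = P(outcome | unexposed) = 75/467 = 0.1606
PN = (p₁ − p₀)/p₁ = (0.41855 − 0.1606) / 0.41855 ≈ 0.61630.
Attributable cases ≈ PN × (exposed cases) = 0.61630 × 185 ≈ 114.01.

about 114 cases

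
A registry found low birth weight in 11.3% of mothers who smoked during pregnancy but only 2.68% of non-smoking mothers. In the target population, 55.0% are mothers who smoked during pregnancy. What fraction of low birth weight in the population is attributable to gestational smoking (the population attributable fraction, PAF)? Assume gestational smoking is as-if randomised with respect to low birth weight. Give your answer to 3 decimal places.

p₁ = 0.113, p₀ = 0.0268.
Overall risk P(Y=1) = π·p₁ + (1−π)·p₀ = 0.55×0.113 + 0.45×0.0268 = 0.07421.
Under exogeneity, PAF = [P(Y=1) − p₀] / P(Y=1).
PAF = (0.07421 − 0.0268) / 0.07421 ≈ 0.6389

PAF ≈ 0.639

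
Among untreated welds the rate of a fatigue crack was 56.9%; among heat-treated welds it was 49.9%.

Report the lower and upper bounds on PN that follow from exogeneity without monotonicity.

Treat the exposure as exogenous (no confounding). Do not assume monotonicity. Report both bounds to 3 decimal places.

0.123 ≤ PN ≤ 0.880

p₁ = 0.569, p₀ = 0.499.
Under exogeneity alone the bounds on PN are max{0,(p₁−p₀)/p₁} ≤ PN ≤ min{1,(1−p₀)/p₁}.
  lower = (p₁ − p₀)/p₁ = 0.07 / 0.569 ≈ 0.1230
  upper = min{1, (1 − p₀)/p₁} = 0.501 / 0.569 ≈ 0.8805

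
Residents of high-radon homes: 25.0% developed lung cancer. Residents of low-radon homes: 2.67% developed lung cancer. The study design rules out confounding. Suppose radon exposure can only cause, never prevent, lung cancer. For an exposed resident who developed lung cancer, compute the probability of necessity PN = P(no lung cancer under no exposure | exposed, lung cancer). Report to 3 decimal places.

p₁ = 0.25, p₀ = 0.0267.
Under exogeneity and monotonicity, PN = (p₁ − p₀) / p₁.
PN = (0.25 − 0.0267) / 0.25 = 0.2233 / 0.25 ≈ 0.8932

PN ≈ 0.893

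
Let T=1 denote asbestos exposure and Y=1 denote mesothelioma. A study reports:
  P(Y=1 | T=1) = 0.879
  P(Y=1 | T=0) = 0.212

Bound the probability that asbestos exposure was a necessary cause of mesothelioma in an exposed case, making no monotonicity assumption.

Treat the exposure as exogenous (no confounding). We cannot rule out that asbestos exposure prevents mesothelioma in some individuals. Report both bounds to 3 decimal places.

0.759 ≤ PN ≤ 0.896

Let p₁ = 0.879, p₀ = 0.212.
Under exogeneity alone the bounds on PN are max{0,(p₁−p₀)/p₁} ≤ PN ≤ min{1,(1−p₀)/p₁}.
  lower = (p₁ − p₀)/p₁ = 0.667 / 0.879 ≈ 0.7588
  upper = min{1, (1 − p₀)/p₁} = 0.788 / 0.879 ≈ 0.8965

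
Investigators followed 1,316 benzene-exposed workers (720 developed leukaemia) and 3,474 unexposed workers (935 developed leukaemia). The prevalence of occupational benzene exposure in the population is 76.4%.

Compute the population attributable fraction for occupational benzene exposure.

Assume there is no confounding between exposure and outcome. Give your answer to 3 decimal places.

p₁ = P(outcome | exposed) = 720/1316 = 0.54711
p₀ = P(outcome | unexposed) = 935/3474 = 0.26914
Overall risk P(Y=1) = π·p₁ + (1−π)·p₀ = 0.764×0.54711 + 0.236×0.26914 = 0.48151.
Under exogeneity, PAF = [P(Y=1) − p₀] / P(Y=1).
PAF = (0.48151 − 0.26914) / 0.48151 ≈ 0.4410

PAF ≈ 0.441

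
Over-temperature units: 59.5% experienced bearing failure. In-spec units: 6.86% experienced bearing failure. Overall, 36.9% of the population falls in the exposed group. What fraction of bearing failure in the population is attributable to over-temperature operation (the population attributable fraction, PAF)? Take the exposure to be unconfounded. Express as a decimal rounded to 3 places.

PAF ≈ 0.739

p₁ = 0.595, p₀ = 0.0686.
Overall risk P(Y=1) = π·p₁ + (1−π)·p₀ = 0.369×0.595 + 0.631×0.0686 = 0.26284.
Under exogeneity, PAF = [P(Y=1) − p₀] / P(Y=1).
PAF = (0.26284 − 0.0686) / 0.26284 ≈ 0.7390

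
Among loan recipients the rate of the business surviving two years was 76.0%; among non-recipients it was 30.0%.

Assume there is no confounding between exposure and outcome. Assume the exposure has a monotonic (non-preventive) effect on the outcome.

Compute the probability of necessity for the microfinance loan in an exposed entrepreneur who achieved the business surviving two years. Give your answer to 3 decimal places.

PN ≈ 0.605

p₁ = 0.76, p₀ = 0.3.
Under exogeneity and monotonicity, PN = (p₁ − p₀) / p₁.
PN = (0.76 − 0.3) / 0.76 = 0.46 / 0.76 ≈ 0.6053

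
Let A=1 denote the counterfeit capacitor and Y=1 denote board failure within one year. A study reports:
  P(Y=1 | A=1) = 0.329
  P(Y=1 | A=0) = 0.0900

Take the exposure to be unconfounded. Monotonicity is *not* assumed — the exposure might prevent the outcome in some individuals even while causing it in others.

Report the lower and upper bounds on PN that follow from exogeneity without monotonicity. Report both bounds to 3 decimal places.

Let p₁ = 0.329, p₀ = 0.09.
Under exogeneity alone the bounds on PN are max{0,(p₁−p₀)/p₁} ≤ PN ≤ min{1,(1−p₀)/p₁}.
  lower = (p₁ − p₀)/p₁ = 0.239 / 0.329 ≈ 0.7264
  upper = min{1, (1 − p₀)/p₁} = 0.91 / 0.329 ≈ 2.7660 → capped at 1

0.726 ≤ PN ≤ 1.000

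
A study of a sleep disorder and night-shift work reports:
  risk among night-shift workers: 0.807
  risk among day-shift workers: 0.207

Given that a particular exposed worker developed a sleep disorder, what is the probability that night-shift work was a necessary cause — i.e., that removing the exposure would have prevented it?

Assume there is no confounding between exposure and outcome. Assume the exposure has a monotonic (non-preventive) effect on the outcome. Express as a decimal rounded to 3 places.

Let p₁ = 0.807, p₀ = 0.207.
Under exogeneity and monotonicity, PN = (p₁ − p₀) / p₁.
PN = (0.807 − 0.207) / 0.807 = 0.6 / 0.807 ≈ 0.7435

PN ≈ 0.743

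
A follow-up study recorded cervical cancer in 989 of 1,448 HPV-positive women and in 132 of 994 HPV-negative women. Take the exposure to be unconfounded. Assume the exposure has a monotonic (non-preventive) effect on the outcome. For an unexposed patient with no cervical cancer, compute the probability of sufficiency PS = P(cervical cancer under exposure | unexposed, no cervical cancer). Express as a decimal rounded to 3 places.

PS ≈ 0.634

p₁ = P(outcome | exposed) = 989/1448 = 0.68301
p₀ = P(outcome | unexposed) = 132/994 = 0.1328
Under exogeneity and monotonicity, PS = (p₁ − p₀) / (1 − p₀).
PS = (0.68301 − 0.1328) / (1 − 0.1328) = 0.55021 / 0.8672 ≈ 0.6345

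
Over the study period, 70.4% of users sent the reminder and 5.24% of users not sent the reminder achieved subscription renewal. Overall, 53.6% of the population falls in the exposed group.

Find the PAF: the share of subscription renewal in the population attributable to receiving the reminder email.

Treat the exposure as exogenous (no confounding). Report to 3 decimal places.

p₁ = 0.704, p₀ = 0.0524.
Overall risk P(Y=1) = π·p₁ + (1−π)·p₀ = 0.536×0.704 + 0.464×0.0524 = 0.40166.
Under exogeneity, PAF = [P(Y=1) − p₀] / P(Y=1).
PAF = (0.40166 − 0.0524) / 0.40166 ≈ 0.8695

PAF ≈ 0.870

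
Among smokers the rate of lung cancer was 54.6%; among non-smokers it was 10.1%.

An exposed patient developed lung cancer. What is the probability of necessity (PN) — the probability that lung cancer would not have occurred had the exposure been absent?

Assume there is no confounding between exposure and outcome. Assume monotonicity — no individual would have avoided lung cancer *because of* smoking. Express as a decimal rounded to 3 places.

p₁ = 0.546, p₀ = 0.101.
Under exogeneity and monotonicity, PN = (p₁ − p₀) / p₁.
PN = (0.546 − 0.101) / 0.546 = 0.445 / 0.546 ≈ 0.8150

PN ≈ 0.815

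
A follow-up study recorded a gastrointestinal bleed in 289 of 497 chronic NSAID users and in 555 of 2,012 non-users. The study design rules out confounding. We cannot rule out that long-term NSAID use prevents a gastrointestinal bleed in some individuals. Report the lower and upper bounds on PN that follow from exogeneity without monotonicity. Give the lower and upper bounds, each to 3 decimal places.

0.526 ≤ PN ≤ 1.000

p₁ = P(outcome | exposed) = 289/497 = 0.58149
p₀ = P(outcome | unexposed) = 555/2012 = 0.27584
Under exogeneity alone the bounds on PN are max{0,(p₁−p₀)/p₁} ≤ PN ≤ min{1,(1−p₀)/p₁}.
  lower = (p₁ − p₀)/p₁ = 0.30564 / 0.58149 ≈ 0.5256
  upper = min{1, (1 − p₀)/p₁} = 0.72416 / 0.58149 ≈ 1.2453 → capped at 1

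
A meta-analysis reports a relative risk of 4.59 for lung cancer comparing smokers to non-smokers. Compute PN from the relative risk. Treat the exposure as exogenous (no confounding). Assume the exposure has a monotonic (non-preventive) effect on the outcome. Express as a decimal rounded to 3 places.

PN ≈ 0.782

Under exogeneity and monotonicity, PN = (RR − 1) / RR = 1 − 1/RR.
PN = (4.59 − 1) / 4.59 = 3.59 / 4.59 ≈ 0.7821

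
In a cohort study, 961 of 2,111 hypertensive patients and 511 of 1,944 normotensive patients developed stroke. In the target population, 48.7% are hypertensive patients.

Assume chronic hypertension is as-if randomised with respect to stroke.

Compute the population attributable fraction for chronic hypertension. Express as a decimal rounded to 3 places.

p₁ = P(outcome | exposed) = 961/2111 = 0.45523
p₀ = P(outcome | unexposed) = 511/1944 = 0.26286
Overall risk P(Y=1) = π·p₁ + (1−π)·p₀ = 0.487×0.45523 + 0.513×0.26286 = 0.35655.
Under exogeneity, PAF = [P(Y=1) − p₀] / P(Y=1).
PAF = (0.35655 − 0.26286) / 0.35655 ≈ 0.2628

PAF ≈ 0.263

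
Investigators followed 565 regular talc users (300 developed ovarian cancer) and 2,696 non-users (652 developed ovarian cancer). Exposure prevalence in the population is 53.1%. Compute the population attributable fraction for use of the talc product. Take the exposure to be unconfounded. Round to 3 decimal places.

p₁ = P(outcome | exposed) = 300/565 = 0.53097
p₀ = P(outcome | unexposed) = 652/2696 = 0.24184
Overall risk P(Y=1) = π·p₁ + (1−π)·p₀ = 0.531×0.53097 + 0.469×0.24184 = 0.39537.
Under exogeneity, PAF = [P(Y=1) − p₀] / P(Y=1).
PAF = (0.39537 − 0.24184) / 0.39537 ≈ 0.3883

PAF ≈ 0.388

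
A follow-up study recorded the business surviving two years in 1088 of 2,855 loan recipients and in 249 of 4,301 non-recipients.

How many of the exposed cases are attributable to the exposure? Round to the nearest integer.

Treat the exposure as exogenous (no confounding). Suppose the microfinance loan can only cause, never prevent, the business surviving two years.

p₁ = P(outcome | exposed) = 1088/2855 = 0.38109
p₀ = P(outcome | unexposed) = 249/4301 = 0.057894
PN = (p₁ − p₀)/p₁ = (0.38109 − 0.057894) / 0.38109 ≈ 0.84808.
Attributable cases ≈ PN × (exposed cases) = 0.84808 × 1088 ≈ 922.71.

about 923 cases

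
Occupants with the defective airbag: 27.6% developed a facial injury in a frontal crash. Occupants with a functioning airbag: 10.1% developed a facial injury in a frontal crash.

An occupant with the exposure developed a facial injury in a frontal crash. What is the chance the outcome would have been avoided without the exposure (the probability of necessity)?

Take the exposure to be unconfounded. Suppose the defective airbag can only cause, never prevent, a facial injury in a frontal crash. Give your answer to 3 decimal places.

p₁ = 0.276, p₀ = 0.101.
Under exogeneity and monotonicity, PN = (p₁ − p₀) / p₁.
PN = (0.276 − 0.101) / 0.276 = 0.175 / 0.276 ≈ 0.6341

PN ≈ 0.634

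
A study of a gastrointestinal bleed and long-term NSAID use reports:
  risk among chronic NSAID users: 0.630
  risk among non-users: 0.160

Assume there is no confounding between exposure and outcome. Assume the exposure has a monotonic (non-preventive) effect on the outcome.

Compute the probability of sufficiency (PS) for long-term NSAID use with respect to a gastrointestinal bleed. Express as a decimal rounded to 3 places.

Let p₁ = 0.63, p₀ = 0.16.
Under exogeneity and monotonicity, PS = (p₁ − p₀) / (1 − p₀).
PS = (0.63 − 0.16) / (1 − 0.16) = 0.47 / 0.84 ≈ 0.5595

PS ≈ 0.560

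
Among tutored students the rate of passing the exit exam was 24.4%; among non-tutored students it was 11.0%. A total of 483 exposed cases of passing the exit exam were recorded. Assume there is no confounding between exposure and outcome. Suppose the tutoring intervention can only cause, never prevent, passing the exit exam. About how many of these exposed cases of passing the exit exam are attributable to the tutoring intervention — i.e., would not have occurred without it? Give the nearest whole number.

p₁ = 0.244, p₀ = 0.11.
PN = (p₁ − p₀)/p₁ = (0.244 − 0.11) / 0.244 ≈ 0.54918.
Attributable cases ≈ PN × (exposed cases) = 0.54918 × 483 ≈ 265.25.

about 265 cases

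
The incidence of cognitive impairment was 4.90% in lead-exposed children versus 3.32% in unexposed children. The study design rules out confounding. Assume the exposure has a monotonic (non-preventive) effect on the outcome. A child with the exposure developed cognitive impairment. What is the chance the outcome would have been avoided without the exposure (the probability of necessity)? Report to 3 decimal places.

p₁ = 0.049, p₀ = 0.0332.
Under exogeneity and monotonicity, PN = (p₁ − p₀) / p₁.
PN = (0.049 − 0.0332) / 0.049 = 0.0158 / 0.049 ≈ 0.3224

PN ≈ 0.322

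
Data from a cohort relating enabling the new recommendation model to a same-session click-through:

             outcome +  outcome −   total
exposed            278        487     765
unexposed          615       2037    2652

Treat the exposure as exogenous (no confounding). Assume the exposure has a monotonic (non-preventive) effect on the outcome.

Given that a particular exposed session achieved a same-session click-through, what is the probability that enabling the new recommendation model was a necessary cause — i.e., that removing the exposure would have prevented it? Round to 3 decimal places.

PN ≈ 0.362

p₁ = P(outcome | exposed) = 278/765 = 0.3634
p₀ = P(outcome | unexposed) = 615/2652 = 0.2319
Under exogeneity and monotonicity, PN = (p₁ − p₀)/p₁.
PN = (0.3634 − 0.2319) / 0.3634 ≈ 0.3619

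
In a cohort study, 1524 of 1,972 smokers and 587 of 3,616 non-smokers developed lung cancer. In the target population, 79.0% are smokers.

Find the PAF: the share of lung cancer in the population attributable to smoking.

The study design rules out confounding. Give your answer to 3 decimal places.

p₁ = P(outcome | exposed) = 1524/1972 = 0.77282
p₀ = P(outcome | unexposed) = 587/3616 = 0.16233
Overall risk P(Y=1) = π·p₁ + (1−π)·p₀ = 0.79×0.77282 + 0.21×0.16233 = 0.64462.
Under exogeneity, PAF = [P(Y=1) − p₀] / P(Y=1).
PAF = (0.64462 − 0.16233) / 0.64462 ≈ 0.7482

PAF ≈ 0.748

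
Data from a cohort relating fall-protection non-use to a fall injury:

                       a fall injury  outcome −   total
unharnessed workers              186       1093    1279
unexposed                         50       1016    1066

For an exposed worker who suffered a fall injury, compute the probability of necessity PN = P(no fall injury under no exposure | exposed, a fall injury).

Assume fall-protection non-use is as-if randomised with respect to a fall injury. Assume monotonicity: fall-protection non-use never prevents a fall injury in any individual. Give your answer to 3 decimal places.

PN ≈ 0.677

p₁ = P(outcome | exposed) = 186/1279 = 0.14543
p₀ = P(outcome | unexposed) = 50/1066 = 0.046904
Under exogeneity and monotonicity, PN = (p₁ − p₀) / p₁.
PN = (0.14543 − 0.046904) / 0.14543 = 0.098522 / 0.14543 ≈ 0.6775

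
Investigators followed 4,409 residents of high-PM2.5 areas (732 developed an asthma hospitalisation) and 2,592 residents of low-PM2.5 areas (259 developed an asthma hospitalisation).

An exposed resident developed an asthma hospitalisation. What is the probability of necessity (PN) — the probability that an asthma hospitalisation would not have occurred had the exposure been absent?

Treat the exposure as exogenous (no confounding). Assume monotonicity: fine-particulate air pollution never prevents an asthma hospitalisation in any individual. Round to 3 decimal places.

p₁ = P(outcome | exposed) = 732/4409 = 0.16602
p₀ = P(outcome | unexposed) = 259/2592 = 0.099923
Under exogeneity and monotonicity, PN = (p₁ − p₀) / p₁.
PN = (0.16602 − 0.099923) / 0.16602 = 0.066101 / 0.16602 ≈ 0.3981

PN ≈ 0.398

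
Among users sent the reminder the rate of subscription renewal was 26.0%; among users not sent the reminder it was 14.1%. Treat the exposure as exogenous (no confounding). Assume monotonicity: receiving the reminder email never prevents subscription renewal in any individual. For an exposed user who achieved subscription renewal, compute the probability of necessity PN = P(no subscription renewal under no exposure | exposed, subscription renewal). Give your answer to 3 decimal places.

p₁ = 0.26, p₀ = 0.141.
Under exogeneity and monotonicity, PN = (p₁ − p₀) / p₁.
PN = (0.26 − 0.141) / 0.26 = 0.119 / 0.26 ≈ 0.4577

PN ≈ 0.458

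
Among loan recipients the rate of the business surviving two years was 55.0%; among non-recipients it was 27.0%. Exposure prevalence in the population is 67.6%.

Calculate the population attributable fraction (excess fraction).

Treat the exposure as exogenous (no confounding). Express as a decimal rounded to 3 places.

PAF ≈ 0.412

p₁ = 0.55, p₀ = 0.27.
Overall risk P(Y=1) = π·p₁ + (1−π)·p₀ = 0.676×0.55 + 0.324×0.27 = 0.45928.
Under exogeneity, PAF = [P(Y=1) − p₀] / P(Y=1).
PAF = (0.45928 − 0.27) / 0.45928 ≈ 0.4121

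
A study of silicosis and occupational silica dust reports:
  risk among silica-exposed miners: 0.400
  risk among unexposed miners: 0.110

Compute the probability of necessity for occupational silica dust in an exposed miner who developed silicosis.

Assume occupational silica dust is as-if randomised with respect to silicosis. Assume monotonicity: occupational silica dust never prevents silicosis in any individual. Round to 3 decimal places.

PN ≈ 0.725

Let p₁ = 0.4, p₀ = 0.11.
Under exogeneity and monotonicity, PN = (p₁ − p₀) / p₁.
PN = (0.4 − 0.11) / 0.4 = 0.29 / 0.4 ≈ 0.7250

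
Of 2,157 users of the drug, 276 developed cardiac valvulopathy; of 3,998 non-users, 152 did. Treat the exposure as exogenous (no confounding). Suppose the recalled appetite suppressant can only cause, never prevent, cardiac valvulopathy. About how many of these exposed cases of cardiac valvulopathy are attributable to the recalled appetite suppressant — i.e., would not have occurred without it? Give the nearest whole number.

p₁ = P(outcome | exposed) = 276/2157 = 0.12796
p₀ = P(outcome | unexposed) = 152/3998 = 0.038019
PN = (p₁ − p₀)/p₁ = (0.12796 − 0.038019) / 0.12796 ≈ 0.70287.
Attributable cases ≈ PN × (exposed cases) = 0.70287 × 276 ≈ 193.99.

about 194 cases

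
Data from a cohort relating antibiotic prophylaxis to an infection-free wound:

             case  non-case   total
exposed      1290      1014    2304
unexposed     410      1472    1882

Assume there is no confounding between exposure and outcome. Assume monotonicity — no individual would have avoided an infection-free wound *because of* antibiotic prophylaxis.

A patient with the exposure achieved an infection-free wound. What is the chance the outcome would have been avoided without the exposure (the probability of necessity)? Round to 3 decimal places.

PN ≈ 0.611

p₁ = P(outcome | exposed) = 1290/2304 = 0.5599
p₀ = P(outcome | unexposed) = 410/1882 = 0.21785
Under exogeneity and monotonicity, PN = (p₁ − p₀) / p₁.
PN = (0.5599 − 0.21785) / 0.5599 = 0.34204 / 0.5599 ≈ 0.6109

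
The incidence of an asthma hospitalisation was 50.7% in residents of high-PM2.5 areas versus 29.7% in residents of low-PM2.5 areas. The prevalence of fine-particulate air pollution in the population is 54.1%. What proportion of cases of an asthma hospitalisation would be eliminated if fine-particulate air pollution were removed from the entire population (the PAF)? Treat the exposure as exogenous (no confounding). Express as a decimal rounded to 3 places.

p₁ = 0.507, p₀ = 0.297.
Overall risk P(Y=1) = π·p₁ + (1−π)·p₀ = 0.541×0.507 + 0.459×0.297 = 0.41061.
Under exogeneity, PAF = [P(Y=1) − p₀] / P(Y=1).
PAF = (0.41061 − 0.297) / 0.41061 ≈ 0.2767

PAF ≈ 0.277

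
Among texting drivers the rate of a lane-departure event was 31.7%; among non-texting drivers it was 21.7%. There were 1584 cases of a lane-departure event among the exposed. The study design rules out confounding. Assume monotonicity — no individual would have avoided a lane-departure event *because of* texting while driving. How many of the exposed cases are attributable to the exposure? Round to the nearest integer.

p₁ = 0.317, p₀ = 0.217.
PN = (p₁ − p₀)/p₁ = (0.317 − 0.217) / 0.317 ≈ 0.31546.
Attributable cases ≈ PN × (exposed cases) = 0.31546 × 1584 ≈ 499.68.

about 500 cases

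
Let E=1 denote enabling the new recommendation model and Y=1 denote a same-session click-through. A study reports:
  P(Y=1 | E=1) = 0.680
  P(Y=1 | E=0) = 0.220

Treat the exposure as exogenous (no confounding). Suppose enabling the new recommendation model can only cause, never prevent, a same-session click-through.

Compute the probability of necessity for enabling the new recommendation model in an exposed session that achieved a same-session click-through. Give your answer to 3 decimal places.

PN ≈ 0.676

Let p₁ = 0.68, p₀ = 0.22.
Under exogeneity and monotonicity, PN = (p₁ − p₀) / p₁.
PN = (0.68 − 0.22) / 0.68 = 0.46 / 0.68 ≈ 0.6765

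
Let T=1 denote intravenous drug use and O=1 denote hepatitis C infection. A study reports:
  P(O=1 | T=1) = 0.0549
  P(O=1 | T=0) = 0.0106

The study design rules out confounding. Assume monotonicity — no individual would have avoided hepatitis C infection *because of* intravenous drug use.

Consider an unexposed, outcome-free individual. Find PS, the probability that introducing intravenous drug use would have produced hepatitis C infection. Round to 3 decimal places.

PS ≈ 0.045

Let p₁ = 0.0549, p₀ = 0.0106.
Under exogeneity and monotonicity, PS = (p₁ − p₀) / (1 − p₀).
PS = (0.0549 − 0.0106) / (1 − 0.0106) = 0.0443 / 0.9894 ≈ 0.0448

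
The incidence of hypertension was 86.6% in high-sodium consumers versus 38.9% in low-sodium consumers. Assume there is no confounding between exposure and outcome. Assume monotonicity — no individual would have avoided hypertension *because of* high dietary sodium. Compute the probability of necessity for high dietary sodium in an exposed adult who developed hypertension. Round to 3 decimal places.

p₁ = 0.866, p₀ = 0.389.
Under exogeneity and monotonicity, PN = (p₁ − p₀) / p₁.
PN = (0.866 − 0.389) / 0.866 = 0.477 / 0.866 ≈ 0.5508

PN ≈ 0.551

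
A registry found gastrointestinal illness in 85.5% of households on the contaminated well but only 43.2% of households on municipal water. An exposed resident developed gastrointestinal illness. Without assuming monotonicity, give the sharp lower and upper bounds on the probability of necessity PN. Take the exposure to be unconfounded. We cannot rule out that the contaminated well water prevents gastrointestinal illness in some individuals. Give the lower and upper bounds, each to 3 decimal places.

0.495 ≤ PN ≤ 0.664

p₁ = 0.855, p₀ = 0.432.
Under exogeneity alone the bounds on PN are max{0,(p₁−p₀)/p₁} ≤ PN ≤ min{1,(1−p₀)/p₁}.
  lower = (p₁ − p₀)/p₁ = 0.423 / 0.855 ≈ 0.4947
  upper = min{1, (1 − p₀)/p₁} = 0.568 / 0.855 ≈ 0.6643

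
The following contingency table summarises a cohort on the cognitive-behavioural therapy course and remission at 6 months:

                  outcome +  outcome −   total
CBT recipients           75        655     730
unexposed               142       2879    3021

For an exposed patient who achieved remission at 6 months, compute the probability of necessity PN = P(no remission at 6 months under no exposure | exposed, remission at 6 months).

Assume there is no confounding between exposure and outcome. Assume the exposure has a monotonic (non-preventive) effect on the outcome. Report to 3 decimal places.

p₁ = P(outcome | exposed) = 75/730 = 0.10274
p₀ = P(outcome | unexposed) = 142/3021 = 0.047004
Under exogeneity and monotonicity, PN = (p₁ − p₀)/p₁.
PN = (0.10274 − 0.047004) / 0.10274 ≈ 0.5425

PN ≈ 0.542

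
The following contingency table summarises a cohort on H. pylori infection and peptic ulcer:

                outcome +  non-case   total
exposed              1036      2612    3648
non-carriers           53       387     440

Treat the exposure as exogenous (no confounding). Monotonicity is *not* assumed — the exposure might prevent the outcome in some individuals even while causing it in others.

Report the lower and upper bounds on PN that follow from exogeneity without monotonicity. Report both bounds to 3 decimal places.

0.576 ≤ PN ≤ 1.000

p₁ = P(outcome | exposed) = 1036/3648 = 0.28399
p₀ = P(outcome | unexposed) = 53/440 = 0.12045
Under exogeneity alone the bounds on PN are max{0,(p₁−p₀)/p₁} ≤ PN ≤ min{1,(1−p₀)/p₁}.
  lower = (p₁ − p₀)/p₁ = 0.16354 / 0.28399 ≈ 0.5759
  upper = min{1, (1 − p₀)/p₁} = 0.87955 / 0.28399 ≈ 3.0971 → capped at 1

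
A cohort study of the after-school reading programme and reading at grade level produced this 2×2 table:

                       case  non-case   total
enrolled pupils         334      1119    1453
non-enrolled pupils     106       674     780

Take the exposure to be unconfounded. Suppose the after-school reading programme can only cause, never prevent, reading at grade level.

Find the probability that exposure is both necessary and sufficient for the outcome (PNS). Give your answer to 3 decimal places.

p₁ = P(outcome | exposed) = 334/1453 = 0.22987
p₀ = P(outcome | unexposed) = 106/780 = 0.1359
Under exogeneity and monotonicity, PNS = p₁ − p₀.
PNS = 0.22987 − 0.1359 = 0.093972

PNS ≈ 0.094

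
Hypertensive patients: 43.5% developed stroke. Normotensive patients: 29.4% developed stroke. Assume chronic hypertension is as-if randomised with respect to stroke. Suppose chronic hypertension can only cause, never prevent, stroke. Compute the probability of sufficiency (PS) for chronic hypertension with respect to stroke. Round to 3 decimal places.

p₁ = 0.435, p₀ = 0.294.
Under exogeneity and monotonicity, PS = (p₁ − p₀) / (1 − p₀).
PS = (0.435 − 0.294) / (1 − 0.294) = 0.141 / 0.706 ≈ 0.1997

PS ≈ 0.200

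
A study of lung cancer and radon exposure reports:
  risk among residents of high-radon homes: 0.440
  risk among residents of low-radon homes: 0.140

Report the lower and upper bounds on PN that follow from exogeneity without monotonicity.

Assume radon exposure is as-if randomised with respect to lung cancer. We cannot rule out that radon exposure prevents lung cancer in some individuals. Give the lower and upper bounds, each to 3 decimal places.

Let p₁ = 0.44, p₀ = 0.14.
Under exogeneity alone the bounds on PN are max{0,(p₁−p₀)/p₁} ≤ PN ≤ min{1,(1−p₀)/p₁}.
  lower = (p₁ − p₀)/p₁ = 0.3 / 0.44 ≈ 0.6818
  upper = min{1, (1 − p₀)/p₁} = 0.86 / 0.44 ≈ 1.9545 → capped at 1

0.682 ≤ PN ≤ 1.000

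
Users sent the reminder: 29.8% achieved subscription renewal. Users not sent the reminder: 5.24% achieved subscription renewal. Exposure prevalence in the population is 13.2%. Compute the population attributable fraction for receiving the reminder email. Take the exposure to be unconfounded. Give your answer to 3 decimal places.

p₁ = 0.298, p₀ = 0.0524.
Overall risk P(Y=1) = π·p₁ + (1−π)·p₀ = 0.132×0.298 + 0.868×0.0524 = 0.084819.
Under exogeneity, PAF = [P(Y=1) − p₀] / P(Y=1).
PAF = (0.084819 − 0.0524) / 0.084819 ≈ 0.3822

PAF ≈ 0.382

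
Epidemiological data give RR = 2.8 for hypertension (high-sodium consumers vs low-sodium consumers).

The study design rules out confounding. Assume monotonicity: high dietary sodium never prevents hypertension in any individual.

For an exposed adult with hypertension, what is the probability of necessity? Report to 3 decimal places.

PN ≈ 0.643

Under exogeneity and monotonicity, PN = (RR − 1) / RR = 1 − 1/RR.
PN = (2.8 − 1) / 2.8 = 1.8 / 2.8 ≈ 0.6429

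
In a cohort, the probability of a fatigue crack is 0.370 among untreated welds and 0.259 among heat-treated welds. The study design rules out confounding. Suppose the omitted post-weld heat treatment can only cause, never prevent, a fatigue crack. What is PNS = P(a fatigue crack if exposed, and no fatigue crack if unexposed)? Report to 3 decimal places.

Let p₁ = 0.37, p₀ = 0.259.
Under exogeneity and monotonicity, PNS = p₁ − p₀.
PNS = 0.37 − 0.259 = 0.111

PNS ≈ 0.111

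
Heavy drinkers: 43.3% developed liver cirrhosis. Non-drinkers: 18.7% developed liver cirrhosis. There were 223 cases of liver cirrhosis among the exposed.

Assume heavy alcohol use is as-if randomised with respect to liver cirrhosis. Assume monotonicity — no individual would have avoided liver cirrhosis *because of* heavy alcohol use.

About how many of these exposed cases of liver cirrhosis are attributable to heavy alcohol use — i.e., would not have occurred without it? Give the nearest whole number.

p₁ = 0.433, p₀ = 0.187.
PN = (p₁ − p₀)/p₁ = (0.433 − 0.187) / 0.433 ≈ 0.56813.
Attributable cases ≈ PN × (exposed cases) = 0.56813 × 223 ≈ 126.69.

about 127 cases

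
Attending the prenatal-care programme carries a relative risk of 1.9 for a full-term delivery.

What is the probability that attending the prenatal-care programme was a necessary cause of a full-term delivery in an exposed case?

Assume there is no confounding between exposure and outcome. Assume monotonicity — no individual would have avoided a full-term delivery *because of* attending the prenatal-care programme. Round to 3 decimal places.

PN ≈ 0.474

Under exogeneity and monotonicity, PN = (RR − 1) / RR = 1 − 1/RR.
PN = (1.9 − 1) / 1.9 = 0.9 / 1.9 ≈ 0.4737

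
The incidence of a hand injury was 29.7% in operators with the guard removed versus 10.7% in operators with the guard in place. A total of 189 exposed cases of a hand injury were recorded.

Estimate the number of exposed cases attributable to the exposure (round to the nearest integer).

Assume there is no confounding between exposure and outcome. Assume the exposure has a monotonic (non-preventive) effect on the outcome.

p₁ = 0.297, p₀ = 0.107.
PN = (p₁ − p₀)/p₁ = (0.297 − 0.107) / 0.297 ≈ 0.63973.
Attributable cases ≈ PN × (exposed cases) = 0.63973 × 189 ≈ 120.91.

about 121 cases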